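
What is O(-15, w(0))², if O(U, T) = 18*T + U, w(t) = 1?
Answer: 9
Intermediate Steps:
O(U, T) = U + 18*T
O(-15, w(0))² = (-15 + 18*1)² = (-15 + 18)² = 3² = 9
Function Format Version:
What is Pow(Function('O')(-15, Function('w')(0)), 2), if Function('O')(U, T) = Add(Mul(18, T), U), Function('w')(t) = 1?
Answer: 9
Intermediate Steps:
Function('O')(U, T) = Add(U, Mul(18, T))
Pow(Function('O')(-15, Function('w')(0)), 2) = Pow(Add(-15, Mul(18, 1)), 2) = Pow(Add(-15, 18), 2) = Pow(3, 2) = 9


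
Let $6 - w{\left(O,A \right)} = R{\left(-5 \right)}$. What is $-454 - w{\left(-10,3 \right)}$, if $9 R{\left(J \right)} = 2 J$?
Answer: $- \frac{4150}{9} \approx -461.11$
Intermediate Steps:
$R{\left(J \right)} = \frac{2 J}{9}$
$w{\left(O,A \right)} = \frac{64}{9}$ ($w{\left(O,A \right)} = 6 - \frac{2}{9} \left(-5\right) = 6 - - \frac{10}{9} = 6 + \frac{10}{9} = \frac{64}{9}$)
$-454 - w{\left(-10,3 \right)} = -454 - \frac{64}{9} = - \frac{4150}{9}$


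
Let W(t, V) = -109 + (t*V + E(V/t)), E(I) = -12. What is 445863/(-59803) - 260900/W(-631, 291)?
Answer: -33160578323/5494161413 ≈ -6.0356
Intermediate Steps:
W(t, V) = -121 + V*t (W(t, V) = -109 + (t*V - 12) = -109 + (V*t - 12) = -109 + (-12 + V*t) = -121 + V*t)
445863/(-59803) - 260900/W(-631, 291) = 445863/(-59803) - 260900/(-121 + 291*(-631)) = 445863*(-1/59803) - 260900/(-121 - 183621) = -445863/59803 - 260900/(-183742) = -445863/59803 - 260900*(-1/183742) = -445863/59803 + 130450/91871 = -33160578323/5494161413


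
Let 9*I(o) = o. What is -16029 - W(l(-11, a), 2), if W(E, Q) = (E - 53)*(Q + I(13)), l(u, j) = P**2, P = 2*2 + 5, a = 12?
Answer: -145129/9 ≈ -16125.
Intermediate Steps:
I(o) = o/9
P = 9 (P = 4 + 5 = 9)
l(u, j) = 81 (l(u, j) = 9**2 = 81)
W(E, Q) = (-53 + E)*(13/9 + Q) (W(E, Q) = (E - 53)*(Q + (1/9)*13) = (-53 + E)*(Q + 13/9) = (-53 + E)*(13/9 + Q))
-16029 - W(l(-11, a), 2) = -16029 - (-689/9 - 53*2 + (13/9)*81 + 81*2) = -16029 - (-689/9 - 106 + 117 + 162) = -16029 - 1*868/9 = -16029 - 868/9 = -145129/9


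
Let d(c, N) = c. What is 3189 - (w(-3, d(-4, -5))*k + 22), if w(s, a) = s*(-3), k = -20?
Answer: 3347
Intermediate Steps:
w(s, a) = -3*s
3189 - (w(-3, d(-4, -5))*k + 22) = 3189 - (-3*(-3)*(-20) + 22) = 3189 - (9*(-20) + 22) = 3189 - (-180 + 22) = 3189 - 1*(-158) = 3189 + 158 = 3347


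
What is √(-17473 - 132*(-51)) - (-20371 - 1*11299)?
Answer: 31670 + I*√10741 ≈ 31670.0 + 103.64*I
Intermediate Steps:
√(-17473 - 132*(-51)) - (-20371 - 1*11299) = √(-17473 + 6732) - (-20371 - 11299) = √(-10741) - 1*(-31670) = I*√10741 + 31670 = 31670 + I*√10741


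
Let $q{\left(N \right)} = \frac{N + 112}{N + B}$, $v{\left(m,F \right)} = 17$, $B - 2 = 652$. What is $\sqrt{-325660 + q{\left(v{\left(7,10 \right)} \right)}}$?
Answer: $\frac{i \sqrt{146625397501}}{671} \approx 570.67 i$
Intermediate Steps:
$B = 654$ ($B = 2 + 652 = 654$)
$q{\left(N \right)} = \frac{112 + N}{654 + N}$ ($q{\left(N \right)} = \frac{N + 112}{N + 654} = \frac{112 + N}{654 + N}$)
$\sqrt{-325660 + q{\left(v{\left(7,10 \right)} \right)}} = \sqrt{-325660 + \frac{112 + 17}{654 + 17}} = \sqrt{-325660 + \frac{1}{671} \cdot 129} = \sqrt{-325660 + \frac{129}{671}} = \sqrt{- \frac{218517731}{671}} = \frac{i \sqrt{146625397501}}{671}$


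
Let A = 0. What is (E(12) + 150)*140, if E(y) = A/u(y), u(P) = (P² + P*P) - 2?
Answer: 21000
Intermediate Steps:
u(P) = -2 + 2*P² (u(P) = (P² + P²) - 2 = 2*P² - 2 = -2 + 2*P²)
E(y) = 0 (E(y) = 0/(-2 + 2*y²) = 0)
(E(12) + 150)*140 = (0 + 150)*140 = 150*140 = 21000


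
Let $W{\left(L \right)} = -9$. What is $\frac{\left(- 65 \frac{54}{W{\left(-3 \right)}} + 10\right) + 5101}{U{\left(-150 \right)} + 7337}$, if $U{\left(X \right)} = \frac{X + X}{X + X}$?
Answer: $\frac{5501}{7338} \approx 0.74966$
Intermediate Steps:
$U{\left(X \right)} = 1$ ($U{\left(X \right)} = \frac{2 X}{2 X} = 2 X \frac{1}{2 X} = 1$)
$\frac{\left(- 65 \frac{54}{W{\left(-3 \right)}} + 10\right) + 5101}{U{\left(-150 \right)} + 7337} = \frac{\left(- 65 \frac{54}{-9} + 10\right) + 5101}{1 + 7337} = \frac{\left(- 65 \cdot 54 \left(- \frac{1}{9}\right) + 10\right) + 5101}{7338} = \left(\left(\left(-65\right) \left(-6\right) + 10\right) + 5101\right) \frac{1}{7338} = \left(\left(390 + 10\right) + 5101\right) \frac{1}{7338} = \left(400 + 5101\right) \frac{1}{7338} = 5501 \cdot \frac{1}{7338} = \frac{5501}{7338}$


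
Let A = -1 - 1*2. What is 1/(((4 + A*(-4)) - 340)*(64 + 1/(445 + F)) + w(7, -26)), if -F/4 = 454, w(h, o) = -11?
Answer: -457/9481271 ≈ -4.8200e-5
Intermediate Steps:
A = -3 (A = -1 - 2 = -3)
F = -1816 (F = -4*454 = -1816)
1/(((4 + A*(-4)) - 340)*(64 + 1/(445 + F)) + w(7, -26)) = 1/(((4 - 3*(-4)) - 340)*(64 + 1/(445 - 1816)) - 11) = 1/(((4 + 12) - 340)*(64 + 1/(-1371)) - 11) = 1/((16 - 340)*(64 - 1/1371) - 11) = 1/(-324*87743/1371 - 11) = 1/(-9476244/457 - 11) = 1/(-9481271/457) = -457/9481271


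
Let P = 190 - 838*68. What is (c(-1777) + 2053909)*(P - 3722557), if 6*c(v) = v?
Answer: -46567942291627/6 ≈ -7.7613e+12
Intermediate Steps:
c(v) = v/6
P = -56794 (P = 190 - 56984 = -56794)
(c(-1777) + 2053909)*(P - 3722557) = ((⅙)*(-1777) + 2053909)*(-56794 - 3722557) = (-1777/6 + 2053909)*(-3779351) = (12321677/6)*(-3779351) = -46567942291627/6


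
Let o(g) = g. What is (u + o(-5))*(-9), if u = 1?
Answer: 36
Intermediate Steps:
(u + o(-5))*(-9) = (1 - 5)*(-9) = -4*(-9) = 36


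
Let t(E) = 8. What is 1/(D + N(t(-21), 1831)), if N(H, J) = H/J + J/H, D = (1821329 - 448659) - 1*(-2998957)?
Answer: 14648/64038944921 ≈ 2.2874e-7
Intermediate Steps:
D = 4371627 (D = 1372670 + 2998957 = 4371627)
1/(D + N(t(-21), 1831)) = 1/(4371627 + (8/1831 + 1831/8)) = 1/(4371627 + 3352625/14648) = 1/(64038944921/14648) = 14648/64038944921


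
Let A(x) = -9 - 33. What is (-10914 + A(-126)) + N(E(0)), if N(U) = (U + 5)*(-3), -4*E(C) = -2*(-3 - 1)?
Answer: -10965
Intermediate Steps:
A(x) = -42
E(C) = -2 (E(C) = -(-1)*(-3 - 1)/2 = -(-1)*(-4)/2 = -¼*8 = -2)
N(U) = -15 - 3*U (N(U) = (5 + U)*(-3) = -15 - 3*U)
(-10914 + A(-126)) + N(E(0)) = (-10914 - 42) + (-15 - 3*(-2)) = -10956 + (-15 + 6) = -10956 - 9 = -10965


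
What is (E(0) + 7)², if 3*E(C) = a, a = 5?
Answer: 676/9 ≈ 75.111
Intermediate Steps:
E(C) = 5/3 (E(C) = (⅓)*5 = 5/3)
(E(0) + 7)² = (5/3 + 7)² = (26/3)² = 676/9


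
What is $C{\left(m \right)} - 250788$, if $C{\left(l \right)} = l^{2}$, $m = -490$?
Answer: $-10688$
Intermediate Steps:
$C{\left(m \right)} - 250788 = \left(-490\right)^{2} - 250788 = 240100 - 250788 = -10688$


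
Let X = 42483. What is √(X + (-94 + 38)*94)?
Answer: √37219 ≈ 192.92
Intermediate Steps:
√(X + (-94 + 38)*94) = √(42483 + (-94 + 38)*94) = √(42483 - 56*94) = √(42483 - 5264) = √37219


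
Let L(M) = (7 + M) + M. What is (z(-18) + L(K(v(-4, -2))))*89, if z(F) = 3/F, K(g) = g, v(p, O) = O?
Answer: 1513/6 ≈ 252.17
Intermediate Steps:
L(M) = 7 + 2*M
(z(-18) + L(K(v(-4, -2))))*89 = (3/(-18) + (7 + 2*(-2)))*89 = (3*(-1/18) + (7 - 4))*89 = (-⅙ + 3)*89 = (17/6)*89 = 1513/6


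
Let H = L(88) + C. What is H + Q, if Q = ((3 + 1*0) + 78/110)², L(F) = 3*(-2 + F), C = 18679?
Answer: 57326041/3025 ≈ 18951.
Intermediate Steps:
L(F) = -6 + 3*F
Q = 41616/3025 (Q = ((3 + 0) + 78*(1/110))² = (3 + 39/55)² = (204/55)² = 41616/3025 ≈ 13.757)
H = 18937 (H = (-6 + 3*88) + 18679 = (-6 + 264) + 18679 = 258 + 18679 = 18937)
H + Q = 18937 + 41616/3025 = 57326041/3025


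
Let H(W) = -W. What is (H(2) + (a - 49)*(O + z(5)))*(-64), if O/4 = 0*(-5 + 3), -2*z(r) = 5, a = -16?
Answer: -10272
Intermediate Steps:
z(r) = -5/2 (z(r) = -1/2*5 = -5/2)
O = 0 (O = 4*(0*(-5 + 3)) = 4*(0*(-2)) = 4*0 = 0)
(H(2) + (a - 49)*(O + z(5)))*(-64) = (-1*2 + (-16 - 49)*(0 - 5/2))*(-64) = (-2 - 65*(-5/2))*(-64) = (-2 + 325/2)*(-64) = (321/2)*(-64) = -10272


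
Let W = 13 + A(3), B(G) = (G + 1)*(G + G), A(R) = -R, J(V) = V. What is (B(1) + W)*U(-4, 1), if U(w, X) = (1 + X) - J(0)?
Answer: 28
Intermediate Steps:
U(w, X) = 1 + X (U(w, X) = (1 + X) - 1*0 = (1 + X) + 0 = 1 + X)
B(G) = 2*G*(1 + G) (B(G) = (1 + G)*(2*G) = 2*G*(1 + G))
W = 10 (W = 13 - 1*3 = 13 - 3 = 10)
(B(1) + W)*U(-4, 1) = (2*1*(1 + 1) + 10)*(1 + 1) = (2*1*2 + 10)*2 = (4 + 10)*2 = 14*2 = 28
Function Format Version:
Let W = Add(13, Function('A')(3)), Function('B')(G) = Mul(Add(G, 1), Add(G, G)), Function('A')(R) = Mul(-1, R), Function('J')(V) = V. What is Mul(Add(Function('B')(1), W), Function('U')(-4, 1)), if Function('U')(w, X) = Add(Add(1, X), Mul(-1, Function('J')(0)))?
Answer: 28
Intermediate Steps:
Function('U')(w, X) = Add(1, X) (Function('U')(w, X) = Add(Add(1, X), Mul(-1, 0)) = Add(Add(1, X), 0) = Add(1, X))
Function('B')(G) = Mul(2, G, Add(1, G)) (Function('B')(G) = Mul(Add(1, G), Mul(2, G)) = Mul(2, G, Add(1, G)))
W = 10 (W = Add(13, Mul(-1, 3)) = Add(13, -3) = 10)
Mul(Add(Function('B')(1), W), Function('U')(-4, 1)) = Mul(Add(Mul(2, 1, Add(1, 1)), 10), Add(1, 1)) = Mul(Add(Mul(2, 1, 2), 10), 2) = Mul(Add(4, 10), 2) = Mul(14, 2) = 28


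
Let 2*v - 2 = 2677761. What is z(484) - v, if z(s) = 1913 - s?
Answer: -2674905/2 ≈ -1.3375e+6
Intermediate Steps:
v = 2677763/2 (v = 1 + (½)*2677761 = 1 + 2677761/2 = 2677763/2 ≈ 1.3389e+6)
z(484) - v = (1913 - 1*484) - 1*2677763/2 = (1913 - 484) - 2677763/2 = 1429 - 2677763/2 = -2674905/2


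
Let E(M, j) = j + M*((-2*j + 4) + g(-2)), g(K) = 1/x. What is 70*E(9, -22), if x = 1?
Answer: 29330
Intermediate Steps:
g(K) = 1 (g(K) = 1/1 = 1)
E(M, j) = j + M*(5 - 2*j) (E(M, j) = j + M*((-2*j + 4) + 1) = j + M*((4 - 2*j) + 1) = j + M*(5 - 2*j))
70*E(9, -22) = 70*(-22 + 5*9 - 2*9*(-22)) = 70*(-22 + 45 + 396) = 70*419 = 29330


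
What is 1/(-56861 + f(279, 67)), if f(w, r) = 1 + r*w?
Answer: -1/38167 ≈ -2.6201e-5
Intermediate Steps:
1/(-56861 + f(279, 67)) = 1/(-56861 + (1 + 67*279)) = 1/(-56861 + (1 + 18693)) = 1/(-56861 + 18694) = 1/(-38167) = -1/38167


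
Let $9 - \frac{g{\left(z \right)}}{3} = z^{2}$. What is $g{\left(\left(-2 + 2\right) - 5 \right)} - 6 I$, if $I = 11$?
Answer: $-114$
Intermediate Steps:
$g{\left(z \right)} = 27 - 3 z^{2}$
$g{\left(\left(-2 + 2\right) - 5 \right)} - 6 I = \left(27 - 3 \left(\left(-2 + 2\right) - 5\right)^{2}\right) - 66 = \left(27 - 3 \left(0 - 5\right)^{2}\right) - 66 = \left(27 - 3 \left(-5\right)^{2}\right) - 66 = \left(27 - 75\right) - 66 = -48 - 66 = -114$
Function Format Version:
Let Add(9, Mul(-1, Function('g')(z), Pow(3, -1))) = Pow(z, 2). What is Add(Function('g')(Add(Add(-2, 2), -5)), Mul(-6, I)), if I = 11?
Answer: -114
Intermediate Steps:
Function('g')(z) = Add(27, Mul(-3, Pow(z, 2)))
Add(Function('g')(Add(Add(-2, 2), -5)), Mul(-6, I)) = Add(Add(27, Mul(-3, Pow(Add(Add(-2, 2), -5), 2))), Mul(-6, 11)) = Add(Add(27, Mul(-3, Pow(Add(0, -5), 2))), -66) = Add(Add(27, Mul(-3, Pow(-5, 2))), -66) = Add(Add(27, Mul(-3, 25)), -66) = Add(Add(27, -75), -66) = Add(-48, -66) = -114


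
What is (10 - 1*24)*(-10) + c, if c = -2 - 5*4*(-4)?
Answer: 218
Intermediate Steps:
c = 78 (c = -2 - 20*(-4) = -2 + 80 = 78)
(10 - 1*24)*(-10) + c = (10 - 1*24)*(-10) + 78 = (10 - 24)*(-10) + 78 = -14*(-10) + 78 = 140 + 78 = 218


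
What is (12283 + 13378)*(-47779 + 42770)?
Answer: -128535949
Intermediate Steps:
(12283 + 13378)*(-47779 + 42770) = 25661*(-5009) = -128535949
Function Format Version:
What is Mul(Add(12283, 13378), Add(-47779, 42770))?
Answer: -128535949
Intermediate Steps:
Mul(Add(12283, 13378), Add(-47779, 42770)) = Mul(25661, -5009) = -128535949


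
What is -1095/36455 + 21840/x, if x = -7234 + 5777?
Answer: -159554523/10622987 ≈ -15.020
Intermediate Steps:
x = -1457
-1095/36455 + 21840/x = -1095/36455 + 21840/(-1457) = -1095*1/36455 + 21840*(-1/1457) = -219/7291 - 21840/1457 = -159554523/10622987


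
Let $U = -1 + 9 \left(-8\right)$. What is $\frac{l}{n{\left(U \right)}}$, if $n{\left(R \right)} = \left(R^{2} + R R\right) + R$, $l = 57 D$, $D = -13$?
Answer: $- \frac{741}{10585} \approx -0.070005$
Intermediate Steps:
$U = -73$ ($U = -1 - 72 = -73$)
$l = -741$ ($l = 57 \left(-13\right) = -741$)
$n{\left(R \right)} = R + 2 R^{2}$ ($n{\left(R \right)} = \left(R^{2} + R^{2}\right) + R = 2 R^{2} + R = R + 2 R^{2}$)
$\frac{l}{n{\left(U \right)}} = - \frac{741}{\left(-73\right) \left(1 + 2 \left(-73\right)\right)} = - \frac{741}{\left(-73\right) \left(1 - 146\right)} = - \frac{741}{\left(-73\right) \left(-145\right)} = - \frac{741}{10585}$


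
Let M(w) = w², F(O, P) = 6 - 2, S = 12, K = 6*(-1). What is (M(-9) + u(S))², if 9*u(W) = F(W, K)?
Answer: 537289/81 ≈ 6633.2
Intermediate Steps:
K = -6
F(O, P) = 4
u(W) = 4/9 (u(W) = (⅑)*4 = 4/9)
(M(-9) + u(S))² = ((-9)² + 4/9)² = (81 + 4/9)² = (733/9)² = 537289/81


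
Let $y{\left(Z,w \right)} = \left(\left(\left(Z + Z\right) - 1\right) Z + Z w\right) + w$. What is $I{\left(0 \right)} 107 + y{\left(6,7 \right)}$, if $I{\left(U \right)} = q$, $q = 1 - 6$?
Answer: $-420$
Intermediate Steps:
$q = -5$
$I{\left(U \right)} = -5$
$y{\left(Z,w \right)} = w + Z w + Z \left(-1 + 2 Z\right)$ ($y{\left(Z,w \right)} = \left(\left(2 Z - 1\right) Z + Z w\right) + w = \left(\left(-1 + 2 Z\right) Z + Z w\right) + w = \left(Z \left(-1 + 2 Z\right) + Z w\right) + w = \left(Z w + Z \left(-1 + 2 Z\right)\right) + w = w + Z w + Z \left(-1 + 2 Z\right)$)
$I{\left(0 \right)} 107 + y{\left(6,7 \right)} = \left(-5\right) 107 + \left(7 - 6 + 2 \cdot 6^{2} + 6 \cdot 7\right) = -535 + \left(7 - 6 + 2 \cdot 36 + 42\right) = -535 + \left(7 - 6 + 72 + 42\right) = -535 + 115 = -420$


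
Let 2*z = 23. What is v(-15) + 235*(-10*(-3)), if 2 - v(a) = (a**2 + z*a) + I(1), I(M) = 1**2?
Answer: 13997/2 ≈ 6998.5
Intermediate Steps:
z = 23/2 (z = (1/2)*23 = 23/2 ≈ 11.500)
I(M) = 1
v(a) = 1 - a**2 - 23*a/2 (v(a) = 2 - ((a**2 + 23*a/2) + 1) = 2 - (1 + a**2 + 23*a/2) = 2 + (-1 - a**2 - 23*a/2) = 1 - a**2 - 23*a/2)
v(-15) + 235*(-10*(-3)) = (1 - 1*(-15)**2 - 23/2*(-15)) + 235*(-10*(-3)) = (1 - 1*225 + 345/2) + 235*30 = (1 - 225 + 345/2) + 7050 = -103/2 + 7050 = 13997/2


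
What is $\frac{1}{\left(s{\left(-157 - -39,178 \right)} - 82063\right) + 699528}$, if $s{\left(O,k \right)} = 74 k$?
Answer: $\frac{1}{630637} \approx 1.5857 \cdot 10^{-6}$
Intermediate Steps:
$\frac{1}{\left(s{\left(-157 - -39,178 \right)} - 82063\right) + 699528} = \frac{1}{\left(74 \cdot 178 - 82063\right) + 699528} = \frac{1}{\left(13172 - 82063\right) + 699528} = \frac{1}{-68891 + 699528} = \frac{1}{630637}$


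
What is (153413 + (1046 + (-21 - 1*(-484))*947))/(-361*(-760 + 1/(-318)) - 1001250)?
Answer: -188548560/231150659 ≈ -0.81570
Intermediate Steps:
(153413 + (1046 + (-21 - 1*(-484))*947))/(-361*(-760 + 1/(-318)) - 1001250) = (153413 + (1046 + (-21 + 484)*947))/(-361*(-760 - 1/318) - 1001250) = (153413 + (1046 + 463*947))/(-361*(-241681/318) - 1001250) = (153413 + (1046 + 438461))/(87246841/318 - 1001250) = (153413 + 439507)/(-231150659/318) = 592920*(-318/231150659) = -188548560/231150659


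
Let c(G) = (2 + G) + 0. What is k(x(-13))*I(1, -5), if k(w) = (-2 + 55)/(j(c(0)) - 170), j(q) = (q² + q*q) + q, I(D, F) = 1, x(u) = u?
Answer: -53/160 ≈ -0.33125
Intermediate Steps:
c(G) = 2 + G
j(q) = q + 2*q² (j(q) = (q² + q²) + q = 2*q² + q = q + 2*q²)
k(w) = -53/160 (k(w) = (-2 + 55)/((2 + 0)*(1 + 2*(2 + 0)) - 170) = 53/(2*(1 + 2*2) - 170) = 53/(2*(1 + 4) - 170) = 53/(2*5 - 170) = 53/(10 - 170) = 53/(-160) = 53*(-1/160) = -53/160)
k(x(-13))*I(1, -5) = -53/160*1 = -53/160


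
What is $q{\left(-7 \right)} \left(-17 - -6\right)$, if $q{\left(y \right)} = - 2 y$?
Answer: $-154$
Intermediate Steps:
$q{\left(-7 \right)} \left(-17 - -6\right) = \left(-2\right) \left(-7\right) \left(-17 - -6\right) = 14 \left(-17 + 6\right) = 14 \left(-11\right) = -154$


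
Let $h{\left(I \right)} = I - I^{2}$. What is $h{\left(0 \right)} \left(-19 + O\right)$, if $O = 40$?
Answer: $0$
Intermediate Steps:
$h{\left(0 \right)} \left(-19 + O\right) = 0 \left(1 - 0\right) \left(-19 + 40\right) = 0 \left(1 + 0\right) 21 = 0 \cdot 1 \cdot 21 = 0 \cdot 21 = 0$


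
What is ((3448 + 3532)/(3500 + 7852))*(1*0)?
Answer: 0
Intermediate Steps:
((3448 + 3532)/(3500 + 7852))*(1*0) = (6980/11352)*0 = (6980*(1/11352))*0 = (1745/2838)*0 = 0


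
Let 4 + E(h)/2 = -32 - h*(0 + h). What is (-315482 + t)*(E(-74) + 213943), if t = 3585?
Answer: -63289827343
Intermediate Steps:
E(h) = -72 - 2*h**2 (E(h) = -8 + 2*(-32 - h*(0 + h)) = -8 + 2*(-32 - h*h) = -8 + 2*(-32 - h**2) = -8 + (-64 - 2*h**2) = -72 - 2*h**2)
(-315482 + t)*(E(-74) + 213943) = (-315482 + 3585)*((-72 - 2*(-74)**2) + 213943) = -311897*((-72 - 2*5476) + 213943) = -311897*((-72 - 10952) + 213943) = -311897*(-11024 + 213943) = -311897*202919 = -63289827343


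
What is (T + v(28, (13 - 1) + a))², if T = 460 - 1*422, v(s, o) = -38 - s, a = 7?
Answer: 784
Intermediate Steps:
T = 38 (T = 460 - 422 = 38)
(T + v(28, (13 - 1) + a))² = (38 + (-38 - 1*28))² = (38 + (-38 - 28))² = (38 - 66)² = (-28)² = 784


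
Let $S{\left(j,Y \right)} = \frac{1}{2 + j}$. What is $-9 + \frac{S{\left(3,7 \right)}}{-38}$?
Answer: $- \frac{1711}{190} \approx -9.0053$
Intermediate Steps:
$-9 + \frac{S{\left(3,7 \right)}}{-38} = -9 + \frac{1}{\left(2 + 3\right) \left(-38\right)} = -9 + \frac{1}{5} \left(- \frac{1}{38}\right) = -9 - \frac{1}{190} = - \frac{1711}{190}$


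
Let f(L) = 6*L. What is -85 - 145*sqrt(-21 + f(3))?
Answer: -85 - 145*I*sqrt(3) ≈ -85.0 - 251.15*I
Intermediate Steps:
-85 - 145*sqrt(-21 + f(3)) = -85 - 145*sqrt(-21 + 6*3) = -85 - 145*sqrt(-21 + 18) = -85 - 145*I*sqrt(3)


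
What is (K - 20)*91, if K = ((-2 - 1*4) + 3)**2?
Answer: -1001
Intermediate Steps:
K = 9 (K = ((-2 - 4) + 3)**2 = (-6 + 3)**2 = (-3)**2 = 9)
(K - 20)*91 = (9 - 20)*91 = -11*91 = -1001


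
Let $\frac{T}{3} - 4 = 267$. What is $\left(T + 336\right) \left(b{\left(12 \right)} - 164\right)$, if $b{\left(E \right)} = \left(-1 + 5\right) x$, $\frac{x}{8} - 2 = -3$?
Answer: $-225204$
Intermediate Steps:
$x = -8$ ($x = 16 + 8 \left(-3\right) = 16 - 24 = -8$)
$b{\left(E \right)} = -32$ ($b{\left(E \right)} = \left(-1 + 5\right) \left(-8\right) = 4 \left(-8\right) = -32$)
$T = 813$ ($T = 12 + 3 \cdot 267 = 12 + 801 = 813$)
$\left(T + 336\right) \left(b{\left(12 \right)} - 164\right) = \left(813 + 336\right) \left(-32 - 164\right) = 1149 \left(-196\right) = -225204$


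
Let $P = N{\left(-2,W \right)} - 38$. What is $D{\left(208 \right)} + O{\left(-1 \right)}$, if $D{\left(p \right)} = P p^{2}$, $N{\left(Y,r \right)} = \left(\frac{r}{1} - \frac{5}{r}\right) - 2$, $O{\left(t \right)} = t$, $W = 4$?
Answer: $-1611585$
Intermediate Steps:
$N{\left(Y,r \right)} = -2 + r - \frac{5}{r}$ ($N{\left(Y,r \right)} = \left(r 1 - \frac{5}{r}\right) - 2 = \left(r - \frac{5}{r}\right) - 2 = -2 + r - \frac{5}{r}$)
$P = - \frac{149}{4}$ ($P = \left(-2 + 4 - \frac{5}{4}\right) - 38 = \frac{3}{4} - 38 = - \frac{149}{4} \approx -37.25$)
$D{\left(p \right)} = - \frac{149 p^{2}}{4}$
$D{\left(208 \right)} + O{\left(-1 \right)} = - \frac{149 \cdot 208^{2}}{4} - 1 = \left(- \frac{149}{4}\right) 43264 - 1 = -1611584 - 1 = -1611585$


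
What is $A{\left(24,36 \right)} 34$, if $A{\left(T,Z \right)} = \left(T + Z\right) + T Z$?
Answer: $31416$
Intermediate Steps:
$A{\left(T,Z \right)} = T + Z + T Z$
$A{\left(24,36 \right)} 34 = \left(24 + 36 + 24 \cdot 36\right) 34 = \left(24 + 36 + 864\right) 34 = 924 \cdot 34 = 31416$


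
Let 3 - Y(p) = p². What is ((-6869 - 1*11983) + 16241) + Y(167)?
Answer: -30497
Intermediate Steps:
Y(p) = 3 - p²
((-6869 - 1*11983) + 16241) + Y(167) = ((-6869 - 1*11983) + 16241) + (3 - 1*167²) = ((-6869 - 11983) + 16241) + (3 - 1*27889) = (-18852 + 16241) + (3 - 27889) = -2611 - 27886 = -30497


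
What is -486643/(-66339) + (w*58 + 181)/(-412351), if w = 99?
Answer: 200274801796/27354952989 ≈ 7.3213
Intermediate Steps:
-486643/(-66339) + (w*58 + 181)/(-412351) = -486643/(-66339) + (99*58 + 181)/(-412351) = -486643*(-1/66339) + (5742 + 181)*(-1/412351) = 486643/66339 + 5923*(-1/412351) = 486643/66339 - 5923/412351 = 200274801796/27354952989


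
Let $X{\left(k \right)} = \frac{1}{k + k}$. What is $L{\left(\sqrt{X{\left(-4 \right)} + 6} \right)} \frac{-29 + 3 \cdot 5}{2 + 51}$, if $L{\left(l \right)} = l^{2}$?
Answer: $- \frac{329}{212} \approx -1.5519$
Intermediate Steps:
$X{\left(k \right)} = \frac{1}{2 k}$
$L{\left(\sqrt{X{\left(-4 \right)} + 6} \right)} \frac{-29 + 3 \cdot 5}{2 + 51} = \left(\sqrt{\frac{1}{2 \left(-4\right)} + 6}\right)^{2} \frac{-29 + 3 \cdot 5}{2 + 51} = \left(\sqrt{\frac{1}{2} \left(- \frac{1}{4}\right) + 6}\right)^{2} \frac{-29 + 15}{53} = \left(\sqrt{- \frac{1}{8} + 6}\right)^{2} \left(\left(-14\right) \frac{1}{53}\right) = \left(\sqrt{\frac{47}{8}}\right)^{2} \left(- \frac{14}{53}\right) = \left(\frac{\sqrt{94}}{4}\right)^{2} \left(- \frac{14}{53}\right) = \frac{47}{8} \left(- \frac{14}{53}\right) = - \frac{329}{212}$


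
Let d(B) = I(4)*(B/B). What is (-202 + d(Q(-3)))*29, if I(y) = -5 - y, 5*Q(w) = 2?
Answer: -6119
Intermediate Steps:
Q(w) = ⅖ (Q(w) = (⅕)*2 = ⅖)
d(B) = -9 (d(B) = (-5 - 1*4)*(B/B) = (-5 - 4)*1 = -9*1 = -9)
(-202 + d(Q(-3)))*29 = (-202 - 9)*29 = -211*29 = -6119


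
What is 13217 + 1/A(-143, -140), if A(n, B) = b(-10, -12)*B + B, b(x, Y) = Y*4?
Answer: 86967861/6580 ≈ 13217.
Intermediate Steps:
b(x, Y) = 4*Y
A(n, B) = -47*B (A(n, B) = (4*(-12))*B + B = -48*B + B = -47*B)
13217 + 1/A(-143, -140) = 13217 + 1/(-47*(-140)) = 13217 + 1/6580 = 86967861/6580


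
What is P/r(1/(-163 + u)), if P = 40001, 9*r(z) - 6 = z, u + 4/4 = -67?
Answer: 83162079/1385 ≈ 60045.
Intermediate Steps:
u = -68 (u = -1 - 67 = -68)
r(z) = 2/3 + z/9
P/r(1/(-163 + u)) = 40001/(2/3 + 1/(9*(-163 - 68))) = 40001/(2/3 + (1/9)/(-231)) = 40001/(2/3 + (1/9)*(-1/231)) = 40001/(2/3 - 1/2079) = 40001/(1385/2079) = 40001*(2079/1385) = 83162079/1385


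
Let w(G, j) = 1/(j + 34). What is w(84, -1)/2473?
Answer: 1/81609 ≈ 1.2254e-5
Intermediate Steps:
w(G, j) = 1/(34 + j)
w(84, -1)/2473 = 1/((34 - 1)*2473) = (1/2473)/33 = (1/33)*(1/2473) = 1/81609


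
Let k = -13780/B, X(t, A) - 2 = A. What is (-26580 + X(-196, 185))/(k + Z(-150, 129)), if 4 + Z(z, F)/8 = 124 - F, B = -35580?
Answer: 46953147/127399 ≈ 368.55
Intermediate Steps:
Z(z, F) = 960 - 8*F (Z(z, F) = -32 + 8*(124 - F) = -32 + (992 - 8*F) = 960 - 8*F)
X(t, A) = 2 + A
k = 689/1779 (k = -13780/(-35580) = -13780*(-1/35580) = 689/1779 ≈ 0.38730)
(-26580 + X(-196, 185))/(k + Z(-150, 129)) = (-26580 + (2 + 185))/(689/1779 + (960 - 8*129)) = (-26580 + 187)/(689/1779 + (960 - 1032)) = -26393/(689/1779 - 72) = -26393/(-127399/1779) = -26393*(-1779/127399) = 46953147/127399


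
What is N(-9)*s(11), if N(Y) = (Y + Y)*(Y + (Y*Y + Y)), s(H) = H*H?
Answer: -137214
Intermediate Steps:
s(H) = H²
N(Y) = 2*Y*(Y² + 2*Y) (N(Y) = (2*Y)*(Y + (Y² + Y)) = (2*Y)*(Y + (Y + Y²)) = (2*Y)*(Y² + 2*Y) = 2*Y*(Y² + 2*Y))
N(-9)*s(11) = (2*(-9)²*(2 - 9))*11² = (2*81*(-7))*121 = -1134*121 = -137214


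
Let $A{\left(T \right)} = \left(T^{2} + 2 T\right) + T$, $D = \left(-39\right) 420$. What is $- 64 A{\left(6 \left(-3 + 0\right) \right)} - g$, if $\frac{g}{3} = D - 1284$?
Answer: $35712$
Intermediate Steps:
$D = -16380$
$A{\left(T \right)} = T^{2} + 3 T$
$g = -52992$ ($g = 3 \left(-16380 - 1284\right) = 3 \left(-17664\right) = -52992$)
$- 64 A{\left(6 \left(-3 + 0\right) \right)} - g = - 64 \cdot 6 \left(-3 + 0\right) \left(3 + 6 \left(-3 + 0\right)\right) - -52992 = - 64 \cdot 6 \left(-3\right) \left(3 + 6 \left(-3\right)\right) + 52992 = - 64 \left(- 18 \left(3 - 18\right)\right) + 52992 = - 64 \left(\left(-18\right) \left(-15\right)\right) + 52992 = \left(-64\right) 270 + 52992 = -17280 + 52992 = 35712$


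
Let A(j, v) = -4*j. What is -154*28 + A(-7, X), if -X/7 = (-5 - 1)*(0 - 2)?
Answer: -4284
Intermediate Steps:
X = -84 (X = -7*(-5 - 1)*(0 - 2) = -(-42)*(-2) = -7*12 = -84)
-154*28 + A(-7, X) = -154*28 - 4*(-7) = -4312 + 28 = -4284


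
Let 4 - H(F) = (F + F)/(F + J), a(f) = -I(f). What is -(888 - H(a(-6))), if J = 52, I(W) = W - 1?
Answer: -52170/59 ≈ -884.24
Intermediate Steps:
I(W) = -1 + W
a(f) = 1 - f (a(f) = -(-1 + f) = 1 - f)
H(F) = 4 - 2*F/(52 + F) (H(F) = 4 - (F + F)/(F + 52) = 4 - 2*F/(52 + F))
-(888 - H(a(-6))) = -(888 - 2*(104 + (1 - 1*(-6)))/(52 + (1 - 1*(-6)))) = -(888 - 2*(104 + (1 + 6))/(52 + (1 + 6))) = -(888 - 2*(104 + 7)/(52 + 7)) = -(888 - 2*111/59) = -(888 - 1*222/59) = -(888 - 222/59) = -1*52170/59 = -52170/59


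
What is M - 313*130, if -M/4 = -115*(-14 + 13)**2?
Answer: -40230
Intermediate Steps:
M = 460 (M = -(-460)*(-14 + 13)**2 = -(-460)*(-1)**2 = -(-460) = -4*(-115) = 460)
M - 313*130 = 460 - 313*130 = 460 - 40690 = -40230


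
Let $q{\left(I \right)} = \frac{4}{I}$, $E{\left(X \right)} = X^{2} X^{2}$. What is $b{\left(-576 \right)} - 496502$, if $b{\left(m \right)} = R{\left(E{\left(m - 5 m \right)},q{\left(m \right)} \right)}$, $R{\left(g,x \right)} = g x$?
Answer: $-195689943926$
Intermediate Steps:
$E{\left(X \right)} = X^{4}$
$b{\left(m \right)} = 1024 m^{3}$ ($b{\left(m \right)} = \left(m - 5 m\right)^{4} \frac{4}{m} = \left(- 4 m\right)^{4} \frac{4}{m} = 256 m^{4} \frac{4}{m} = 1024 m^{3}$)
$b{\left(-576 \right)} - 496502 = 1024 \left(-576\right)^{3} - 496502 = 1024 \left(-191102976\right) - 496502 = -195689447424 - 496502 = -195689943926$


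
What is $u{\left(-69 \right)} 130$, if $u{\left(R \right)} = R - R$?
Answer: $0$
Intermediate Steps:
$u{\left(R \right)} = 0$
$u{\left(-69 \right)} 130 = 0 \cdot 130 = 0$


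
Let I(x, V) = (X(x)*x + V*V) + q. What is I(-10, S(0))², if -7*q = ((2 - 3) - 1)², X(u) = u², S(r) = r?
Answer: 49056016/49 ≈ 1.0011e+6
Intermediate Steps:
q = -4/7 (q = -((2 - 3) - 1)²/7 = -(-1 - 1)²/7 = -⅐*(-2)² = -⅐*4 = -4/7 ≈ -0.57143)
I(x, V) = -4/7 + V² + x³ (I(x, V) = (x²*x + V*V) - 4/7 = (x³ + V²) - 4/7 = (V² + x³) - 4/7 = -4/7 + V² + x³)
I(-10, S(0))² = (-4/7 + 0² + (-10)³)² = (-4/7 + 0 - 1000)² = (-7004/7)² = 49056016/49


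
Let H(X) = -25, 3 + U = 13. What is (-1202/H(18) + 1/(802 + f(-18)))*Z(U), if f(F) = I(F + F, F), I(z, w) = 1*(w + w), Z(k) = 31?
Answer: 28543467/19150 ≈ 1490.5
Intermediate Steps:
U = 10 (U = -3 + 13 = 10)
I(z, w) = 2*w (I(z, w) = 1*(2*w) = 2*w)
f(F) = 2*F
(-1202/H(18) + 1/(802 + f(-18)))*Z(U) = (-1202/(-25) + 1/(802 + 2*(-18)))*31 = (-1202*(-1/25) + 1/(802 - 36))*31 = (1202/25 + 1/766)*31 = (920757/19150)*31 = 28543467/19150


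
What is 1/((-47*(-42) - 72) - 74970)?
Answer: -1/73068 ≈ -1.3686e-5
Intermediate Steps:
1/((-47*(-42) - 72) - 74970) = 1/((1974 - 72) - 74970) = 1/(1902 - 74970) = 1/(-73068) = -1/73068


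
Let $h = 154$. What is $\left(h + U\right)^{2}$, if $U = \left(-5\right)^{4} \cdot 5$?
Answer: $10751841$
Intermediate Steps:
$U = 3125$ ($U = 625 \cdot 5 = 3125$)
$\left(h + U\right)^{2} = \left(154 + 3125\right)^{2} = 3279^{2} = 10751841$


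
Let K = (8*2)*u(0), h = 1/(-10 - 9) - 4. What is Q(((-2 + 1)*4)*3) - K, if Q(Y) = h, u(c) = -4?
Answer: 1139/19 ≈ 59.947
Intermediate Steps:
h = -77/19 (h = 1/(-19) - 4 = -1/19 - 4 = -77/19 ≈ -4.0526)
Q(Y) = -77/19
K = -64 (K = (8*2)*(-4) = 16*(-4) = -64)
Q(((-2 + 1)*4)*3) - K = -77/19 - 1*(-64) = -77/19 + 64 = 1139/19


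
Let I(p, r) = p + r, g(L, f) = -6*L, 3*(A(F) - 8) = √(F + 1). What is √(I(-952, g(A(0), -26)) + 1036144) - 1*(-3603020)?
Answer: 3603020 + √1035142 ≈ 3.6040e+6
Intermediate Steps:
A(F) = 8 + √(1 + F)/3 (A(F) = 8 + √(F + 1)/3 = 8 + √(1 + F)/3)
√(I(-952, g(A(0), -26)) + 1036144) - 1*(-3603020) = √((-952 - 6*(8 + √(1 + 0)/3)) + 1036144) - 1*(-3603020) = √((-952 - 6*(8 + √1/3)) + 1036144) + 3603020 = √((-952 - 6*(8 + (⅓)*1)) + 1036144) + 3603020 = √((-952 - 6*(8 + ⅓)) + 1036144) + 3603020 = √((-952 - 6*25/3) + 1036144) + 3603020 = √((-952 - 50) + 1036144) + 3603020 = √(-1002 + 1036144) + 3603020 = √1035142 + 3603020 = 3603020 + √1035142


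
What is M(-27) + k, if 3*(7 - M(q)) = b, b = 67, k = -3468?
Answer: -10450/3 ≈ -3483.3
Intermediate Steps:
M(q) = -46/3 (M(q) = 7 - 1/3*67 = 7 - 67/3 = -46/3)
M(-27) + k = -46/3 - 3468 = -10450/3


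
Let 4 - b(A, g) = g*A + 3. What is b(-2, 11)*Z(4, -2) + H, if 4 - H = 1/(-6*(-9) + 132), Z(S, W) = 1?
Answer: 5021/186 ≈ 26.995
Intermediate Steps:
b(A, g) = 1 - A*g (b(A, g) = 4 - (g*A + 3) = 4 - (A*g + 3) = 4 - (3 + A*g) = 4 + (-3 - A*g) = 1 - A*g)
H = 743/186 (H = 4 - 1/(-6*(-9) + 132) = 4 - 1/(54 + 132) = 4 - 1/186 = 743/186 ≈ 3.9946)
b(-2, 11)*Z(4, -2) + H = (1 - 1*(-2)*11)*1 + 743/186 = (1 + 22)*1 + 743/186 = 23*1 + 743/186 = 23 + 743/186 = 5021/186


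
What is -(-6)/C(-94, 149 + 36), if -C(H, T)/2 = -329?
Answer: 3/329 ≈ 0.0091185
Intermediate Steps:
C(H, T) = 658 (C(H, T) = -2*(-329) = 658)
-(-6)/C(-94, 149 + 36) = -(-6)/658 = -1*(-3/329) = 3/329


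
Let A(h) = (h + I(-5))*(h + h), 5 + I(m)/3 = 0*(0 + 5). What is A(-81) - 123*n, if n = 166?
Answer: -4866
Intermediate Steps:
I(m) = -15 (I(m) = -15 + 3*(0*(0 + 5)) = -15 + 3*(0*5) = -15 + 3*0 = -15 + 0 = -15)
A(h) = 2*h*(-15 + h) (A(h) = (h - 15)*(h + h) = (-15 + h)*(2*h) = 2*h*(-15 + h))
A(-81) - 123*n = 2*(-81)*(-15 - 81) - 123*166 = 2*(-81)*(-96) - 20418 = 15552 - 20418 = -4866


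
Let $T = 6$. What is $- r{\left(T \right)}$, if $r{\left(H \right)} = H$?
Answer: $-6$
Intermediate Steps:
$- r{\left(T \right)} = \left(-1\right) 6 = -6$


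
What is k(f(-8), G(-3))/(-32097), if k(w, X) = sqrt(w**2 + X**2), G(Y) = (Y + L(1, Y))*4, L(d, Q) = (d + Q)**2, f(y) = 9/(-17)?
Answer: -sqrt(4705)/545649 ≈ -0.00012571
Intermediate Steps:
f(y) = -9/17 (f(y) = 9*(-1/17) = -9/17)
L(d, Q) = (Q + d)**2
G(Y) = 4*Y + 4*(1 + Y)**2 (G(Y) = (Y + (Y + 1)**2)*4 = (Y + (1 + Y)**2)*4 = 4*Y + 4*(1 + Y)**2)
k(w, X) = sqrt(X**2 + w**2)
k(f(-8), G(-3))/(-32097) = sqrt((4*(-3) + 4*(1 - 3)**2)**2 + (-9/17)**2)/(-32097) = sqrt((-12 + 4*(-2)**2)**2 + 81/289)*(-1/32097) = sqrt((-12 + 4*4)**2 + 81/289)*(-1/32097) = sqrt((-12 + 16)**2 + 81/289)*(-1/32097) = sqrt(4**2 + 81/289)*(-1/32097) = sqrt(16 + 81/289)*(-1/32097) = sqrt(4705/289)*(-1/32097) = (sqrt(4705)/17)*(-1/32097) = -sqrt(4705)/545649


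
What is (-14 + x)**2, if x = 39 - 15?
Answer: 100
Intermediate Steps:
x = 24
(-14 + x)**2 = (-14 + 24)**2 = 10**2 = 100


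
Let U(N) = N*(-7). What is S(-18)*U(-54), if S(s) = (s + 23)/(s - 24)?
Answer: -45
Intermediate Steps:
U(N) = -7*N
S(s) = (23 + s)/(-24 + s)
S(-18)*U(-54) = ((23 - 18)/(-24 - 18))*(-7*(-54)) = (5/(-42))*378 = -1/42*5*378 = -5/42*378 = -45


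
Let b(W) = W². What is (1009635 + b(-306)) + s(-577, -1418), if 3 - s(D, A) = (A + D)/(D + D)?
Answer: 1273176201/1154 ≈ 1.1033e+6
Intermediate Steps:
s(D, A) = 3 - (A + D)/(2*D) (s(D, A) = 3 - (A + D)/(D + D) = 3 - (A + D)/(2*D))
(1009635 + b(-306)) + s(-577, -1418) = (1009635 + (-306)²) + (½)*(-1*(-1418) + 5*(-577))/(-577) = (1009635 + 93636) + (½)*(-1/577)*(1418 - 2885) = 1103271 + (½)*(-1/577)*(-1467) = 1103271 + 1467/1154 = 1273176201/1154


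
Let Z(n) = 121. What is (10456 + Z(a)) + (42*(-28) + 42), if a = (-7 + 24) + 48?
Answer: 9443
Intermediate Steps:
a = 65 (a = 17 + 48 = 65)
(10456 + Z(a)) + (42*(-28) + 42) = (10456 + 121) + (42*(-28) + 42) = 10577 + (-1176 + 42) = 10577 - 1134 = 9443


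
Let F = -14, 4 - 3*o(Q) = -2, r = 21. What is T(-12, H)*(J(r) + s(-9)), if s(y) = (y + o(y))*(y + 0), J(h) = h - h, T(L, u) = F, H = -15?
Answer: -882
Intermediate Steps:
o(Q) = 2 (o(Q) = 4/3 - ⅓*(-2) = 4/3 + ⅔ = 2)
T(L, u) = -14
J(h) = 0
s(y) = y*(2 + y) (s(y) = (y + 2)*(y + 0) = (2 + y)*y = y*(2 + y))
T(-12, H)*(J(r) + s(-9)) = -14*(0 - 9*(2 - 9)) = -14*(0 - 9*(-7)) = -14*(0 + 63) = -14*63 = -882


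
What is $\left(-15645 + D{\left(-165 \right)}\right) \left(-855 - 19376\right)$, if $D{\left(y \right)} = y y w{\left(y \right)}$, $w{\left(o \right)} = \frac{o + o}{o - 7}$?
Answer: $- \frac{63659977305}{86} \approx -7.4023 \cdot 10^{8}$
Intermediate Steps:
$w{\left(o \right)} = \frac{2 o}{-7 + o}$ ($w{\left(o \right)} = \frac{2 o}{o - 7} = \frac{2 o}{-7 + o}$)
$D{\left(y \right)} = \frac{2 y^{3}}{-7 + y}$ ($D{\left(y \right)} = y y \frac{2 y}{-7 + y} = y^{2} \frac{2 y}{-7 + y} = \frac{2 y^{3}}{-7 + y}$)
$\left(-15645 + D{\left(-165 \right)}\right) \left(-855 - 19376\right) = \left(-15645 + \frac{2 \left(-165\right)^{3}}{-7 - 165}\right) \left(-855 - 19376\right) = \left(-15645 + 2 \left(-4492125\right) \frac{1}{-172}\right) \left(-20231\right) = \left(-15645 + 2 \left(-4492125\right) \left(- \frac{1}{172}\right)\right) \left(-20231\right) = \left(-15645 + \frac{4492125}{86}\right) \left(-20231\right) = \frac{3146655}{86} \left(-20231\right) = - \frac{63659977305}{86}$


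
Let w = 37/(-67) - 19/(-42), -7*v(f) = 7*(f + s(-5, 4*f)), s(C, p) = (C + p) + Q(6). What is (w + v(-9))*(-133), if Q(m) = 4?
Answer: -2454097/402 ≈ -6104.7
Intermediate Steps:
s(C, p) = 4 + C + p (s(C, p) = (C + p) + 4 = 4 + C + p)
v(f) = 1 - 5*f (v(f) = -(f + (4 - 5 + 4*f)) = -(f + (-1 + 4*f)) = -(-1 + 5*f) = -(-7 + 35*f)/7 = 1 - 5*f)
w = -281/2814 (w = 37*(-1/67) - 19*(-1/42) = -37/67 + 19/42 = -281/2814 ≈ -0.099858)
(w + v(-9))*(-133) = (-281/2814 + (1 - 5*(-9)))*(-133) = (-281/2814 + (1 + 45))*(-133) = (-281/2814 + 46)*(-133) = (129163/2814)*(-133) = -2454097/402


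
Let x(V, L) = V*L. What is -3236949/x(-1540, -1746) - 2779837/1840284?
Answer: -3846346613/1417018680 ≈ -2.7144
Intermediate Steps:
x(V, L) = L*V
-3236949/x(-1540, -1746) - 2779837/1840284 = -3236949/((-1746*(-1540))) - 2779837/1840284 = -3236949/2688840 - 2779837*1/1840284 = -3236949*1/2688840 - 2779837/1840284 = -359661/298760 - 2779837/1840284 = -3846346613/1417018680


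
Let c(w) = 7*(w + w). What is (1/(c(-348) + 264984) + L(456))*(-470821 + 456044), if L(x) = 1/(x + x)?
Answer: -40178663/2471064 ≈ -16.260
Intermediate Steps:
L(x) = 1/(2*x)
c(w) = 14*w (c(w) = 7*(2*w) = 14*w)
(1/(c(-348) + 264984) + L(456))*(-470821 + 456044) = (1/(14*(-348) + 264984) + (½)/456)*(-470821 + 456044) = (1/(-4872 + 264984) + (½)*(1/456))*(-14777) = (1/260112 + 1/912)*(-14777) = (2719/2471064)*(-14777) = -40178663/2471064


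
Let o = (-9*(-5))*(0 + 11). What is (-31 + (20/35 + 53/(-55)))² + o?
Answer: 219442771/148225 ≈ 1480.5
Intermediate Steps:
o = 495 (o = 45*11 = 495)
(-31 + (20/35 + 53/(-55)))² + o = (-31 + (20/35 + 53/(-55)))² + 495 = (-31 + (20*(1/35) + 53*(-1/55)))² + 495 = (-31 + (4/7 - 53/55))² + 495 = (-31 - 151/385)² + 495 = (-12086/385)² + 495 = 146071396/148225 + 495 = 219442771/148225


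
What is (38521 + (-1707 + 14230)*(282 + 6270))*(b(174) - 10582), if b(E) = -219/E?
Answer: -50388741981893/58 ≈ -8.6877e+11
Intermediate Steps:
(38521 + (-1707 + 14230)*(282 + 6270))*(b(174) - 10582) = (38521 + (-1707 + 14230)*(282 + 6270))*(-219/174 - 10582) = (38521 + 12523*6552)*(-219*1/174 - 10582) = (38521 + 82050696)*(-73/58 - 10582) = 82089217*(-613829/58) = -50388741981893/58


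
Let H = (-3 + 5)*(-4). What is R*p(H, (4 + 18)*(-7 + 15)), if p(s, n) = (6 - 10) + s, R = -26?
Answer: 312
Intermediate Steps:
H = -8 (H = 2*(-4) = -8)
p(s, n) = -4 + s
R*p(H, (4 + 18)*(-7 + 15)) = -26*(-4 - 8) = -26*(-12) = 312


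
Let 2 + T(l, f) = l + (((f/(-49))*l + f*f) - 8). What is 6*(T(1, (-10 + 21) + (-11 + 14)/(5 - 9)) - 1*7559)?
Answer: -17553321/392 ≈ -44779.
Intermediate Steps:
T(l, f) = -10 + l + f**2 - f*l/49 (T(l, f) = -2 + (l + (((f/(-49))*l + f*f) - 8)) = -2 + (l + (((f*(-1/49))*l + f**2) - 8)) = -2 + (l + (((-f/49)*l + f**2) - 8)) = -2 + (l + ((-f*l/49 + f**2) - 8)) = -2 + (l + ((f**2 - f*l/49) - 8)) = -2 + (l + (-8 + f**2 - f*l/49)) = -2 + (-8 + l + f**2 - f*l/49) = -10 + l + f**2 - f*l/49)
6*(T(1, (-10 + 21) + (-11 + 14)/(5 - 9)) - 1*7559) = 6*((-10 + 1 + ((-10 + 21) + (-11 + 14)/(5 - 9))**2 - 1/49*((-10 + 21) + (-11 + 14)/(5 - 9))*1) - 1*7559) = 6*((-10 + 1 + (11 + 3/(-4))**2 - 1/49*(11 + 3/(-4))*1) - 7559) = 6*((-10 + 1 + (11 + 3*(-1/4))**2 - 1/49*(11 + 3*(-1/4))*1) - 7559) = 6*((-10 + 1 + (11 - 3/4)**2 - 1/49*(11 - 3/4)*1) - 7559) = 6*((-10 + 1 + (41/4)**2 - 1/49*41/4*1) - 7559) = 6*((-10 + 1 + 1681/16 - 41/196) - 7559) = 6*(75149/784 - 7559) = 6*(-5851107/784) = -17553321/392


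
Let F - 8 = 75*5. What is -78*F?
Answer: -29874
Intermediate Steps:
F = 383 (F = 8 + 75*5 = 8 + 375 = 383)
-78*F = -78*383 = -29874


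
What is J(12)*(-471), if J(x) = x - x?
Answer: 0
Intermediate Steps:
J(x) = 0
J(12)*(-471) = 0*(-471) = 0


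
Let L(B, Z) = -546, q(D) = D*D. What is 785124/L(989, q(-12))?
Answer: -130854/91 ≈ -1438.0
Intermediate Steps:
q(D) = D²
785124/L(989, q(-12)) = 785124/(-546) = 785124*(-1/546) = -130854/91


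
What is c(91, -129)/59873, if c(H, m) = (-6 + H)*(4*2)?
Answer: 680/59873 ≈ 0.011357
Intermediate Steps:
c(H, m) = -48 + 8*H (c(H, m) = (-6 + H)*8 = -48 + 8*H)
c(91, -129)/59873 = (-48 + 8*91)/59873 = (-48 + 728)*(1/59873) = 680*(1/59873) = 680/59873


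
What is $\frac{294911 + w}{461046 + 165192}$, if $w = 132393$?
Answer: $\frac{213652}{313119} \approx 0.68233$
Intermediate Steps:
$\frac{294911 + w}{461046 + 165192} = \frac{294911 + 132393}{461046 + 165192} = \frac{427304}{626238} = 427304 \cdot \frac{1}{626238} = \frac{213652}{313119}$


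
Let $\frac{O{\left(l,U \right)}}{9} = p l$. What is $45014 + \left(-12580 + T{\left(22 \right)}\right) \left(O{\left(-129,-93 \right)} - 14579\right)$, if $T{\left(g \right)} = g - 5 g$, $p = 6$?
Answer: $272977074$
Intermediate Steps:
$O{\left(l,U \right)} = 54 l$ ($O{\left(l,U \right)} = 9 \cdot 6 l = 54 l$)
$T{\left(g \right)} = - 4 g$
$45014 + \left(-12580 + T{\left(22 \right)}\right) \left(O{\left(-129,-93 \right)} - 14579\right) = 45014 + \left(-12580 - 88\right) \left(54 \left(-129\right) - 14579\right) = 45014 + \left(-12580 - 88\right) \left(-6966 - 14579\right) = 45014 - -272932060 = 45014 + 272932060 = 272977074$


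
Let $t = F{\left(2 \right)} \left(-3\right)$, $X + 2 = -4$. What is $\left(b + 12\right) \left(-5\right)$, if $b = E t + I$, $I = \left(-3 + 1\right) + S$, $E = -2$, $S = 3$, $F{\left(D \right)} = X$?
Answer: $115$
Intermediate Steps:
$X = -6$ ($X = -2 - 4 = -6$)
$F{\left(D \right)} = -6$
$I = 1$ ($I = \left(-3 + 1\right) + 3 = -2 + 3 = 1$)
$t = 18$ ($t = \left(-6\right) \left(-3\right) = 18$)
$b = -35$ ($b = \left(-2\right) 18 + 1 = -36 + 1 = -35$)
$\left(b + 12\right) \left(-5\right) = \left(-35 + 12\right) \left(-5\right) = \left(-23\right) \left(-5\right) = 115$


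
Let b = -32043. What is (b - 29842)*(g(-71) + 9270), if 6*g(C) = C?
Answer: -3437649865/6 ≈ -5.7294e+8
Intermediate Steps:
g(C) = C/6
(b - 29842)*(g(-71) + 9270) = (-32043 - 29842)*((1/6)*(-71) + 9270) = -61885*(-71/6 + 9270) = -61885*55549/6 = -3437649865/6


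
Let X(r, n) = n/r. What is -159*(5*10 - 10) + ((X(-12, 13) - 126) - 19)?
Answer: -78073/12 ≈ -6506.1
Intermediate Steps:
-159*(5*10 - 10) + ((X(-12, 13) - 126) - 19) = -159*(5*10 - 10) + ((13/(-12) - 126) - 19) = -159*(50 - 10) + ((13*(-1/12) - 126) - 19) = -159*40 + ((-13/12 - 126) - 19) = -6360 + (-1525/12 - 19) = -6360 - 1753/12 = -78073/12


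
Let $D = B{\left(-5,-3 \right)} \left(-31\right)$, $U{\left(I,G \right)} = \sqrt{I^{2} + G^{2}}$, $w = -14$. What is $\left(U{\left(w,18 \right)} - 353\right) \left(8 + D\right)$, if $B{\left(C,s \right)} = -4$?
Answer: $-46596 + 264 \sqrt{130} \approx -43586.0$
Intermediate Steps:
$U{\left(I,G \right)} = \sqrt{G^{2} + I^{2}}$
$D = 124$ ($D = \left(-4\right) \left(-31\right) = 124$)
$\left(U{\left(w,18 \right)} - 353\right) \left(8 + D\right) = \left(\sqrt{18^{2} + \left(-14\right)^{2}} - 353\right) \left(8 + 124\right) = \left(\sqrt{324 + 196} - 353\right) 132 = \left(\sqrt{520} - 353\right) 132 = \left(2 \sqrt{130} - 353\right) 132 = \left(-353 + 2 \sqrt{130}\right) 132 = -46596 + 264 \sqrt{130}$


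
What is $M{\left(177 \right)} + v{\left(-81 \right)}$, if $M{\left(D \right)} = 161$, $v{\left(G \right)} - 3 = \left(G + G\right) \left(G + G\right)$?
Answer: $26408$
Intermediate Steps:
$v{\left(G \right)} = 3 + 4 G^{2}$ ($v{\left(G \right)} = 3 + \left(G + G\right) \left(G + G\right) = 3 + 2 G 2 G = 3 + 4 G^{2}$)
$M{\left(177 \right)} + v{\left(-81 \right)} = 161 + \left(3 + 4 \left(-81\right)^{2}\right) = 161 + \left(3 + 4 \cdot 6561\right) = 161 + \left(3 + 26244\right) = 161 + 26247 = 26408$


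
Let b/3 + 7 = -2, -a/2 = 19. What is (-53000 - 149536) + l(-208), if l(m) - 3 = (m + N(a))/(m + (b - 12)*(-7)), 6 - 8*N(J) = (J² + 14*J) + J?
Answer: -26329923/130 ≈ -2.0254e+5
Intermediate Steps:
a = -38 (a = -2*19 = -38)
b = -27 (b = -21 + 3*(-2) = -21 - 6 = -27)
N(J) = ¾ - 15*J/8 - J²/8 (N(J) = ¾ - ((J² + 14*J) + J)/8 = ¾ - (J² + 15*J)/8 = ¾ + (-15*J/8 - J²/8) = ¾ - 15*J/8 - J²/8)
l(m) = 3 + (-217/2 + m)/(273 + m) (l(m) = 3 + (m + (¾ - 15/8*(-38) - ⅛*(-38)²))/(m + (-27 - 12)*(-7)) = 3 + (m + (¾ + 285/4 - ⅛*1444))/(m - 39*(-7)) = 3 + (m + (¾ + 285/4 - 361/2))/(m + 273) = 3 + (m - 217/2)/(273 + m) = 3 + (-217/2 + m)/(273 + m))
(-53000 - 149536) + l(-208) = (-53000 - 149536) + (1421 + 8*(-208))/(2*(273 - 208)) = -202536 + (½)*(1421 - 1664)/65 = -202536 + (½)*(1/65)*(-243) = -202536 - 243/130 = -26329923/130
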